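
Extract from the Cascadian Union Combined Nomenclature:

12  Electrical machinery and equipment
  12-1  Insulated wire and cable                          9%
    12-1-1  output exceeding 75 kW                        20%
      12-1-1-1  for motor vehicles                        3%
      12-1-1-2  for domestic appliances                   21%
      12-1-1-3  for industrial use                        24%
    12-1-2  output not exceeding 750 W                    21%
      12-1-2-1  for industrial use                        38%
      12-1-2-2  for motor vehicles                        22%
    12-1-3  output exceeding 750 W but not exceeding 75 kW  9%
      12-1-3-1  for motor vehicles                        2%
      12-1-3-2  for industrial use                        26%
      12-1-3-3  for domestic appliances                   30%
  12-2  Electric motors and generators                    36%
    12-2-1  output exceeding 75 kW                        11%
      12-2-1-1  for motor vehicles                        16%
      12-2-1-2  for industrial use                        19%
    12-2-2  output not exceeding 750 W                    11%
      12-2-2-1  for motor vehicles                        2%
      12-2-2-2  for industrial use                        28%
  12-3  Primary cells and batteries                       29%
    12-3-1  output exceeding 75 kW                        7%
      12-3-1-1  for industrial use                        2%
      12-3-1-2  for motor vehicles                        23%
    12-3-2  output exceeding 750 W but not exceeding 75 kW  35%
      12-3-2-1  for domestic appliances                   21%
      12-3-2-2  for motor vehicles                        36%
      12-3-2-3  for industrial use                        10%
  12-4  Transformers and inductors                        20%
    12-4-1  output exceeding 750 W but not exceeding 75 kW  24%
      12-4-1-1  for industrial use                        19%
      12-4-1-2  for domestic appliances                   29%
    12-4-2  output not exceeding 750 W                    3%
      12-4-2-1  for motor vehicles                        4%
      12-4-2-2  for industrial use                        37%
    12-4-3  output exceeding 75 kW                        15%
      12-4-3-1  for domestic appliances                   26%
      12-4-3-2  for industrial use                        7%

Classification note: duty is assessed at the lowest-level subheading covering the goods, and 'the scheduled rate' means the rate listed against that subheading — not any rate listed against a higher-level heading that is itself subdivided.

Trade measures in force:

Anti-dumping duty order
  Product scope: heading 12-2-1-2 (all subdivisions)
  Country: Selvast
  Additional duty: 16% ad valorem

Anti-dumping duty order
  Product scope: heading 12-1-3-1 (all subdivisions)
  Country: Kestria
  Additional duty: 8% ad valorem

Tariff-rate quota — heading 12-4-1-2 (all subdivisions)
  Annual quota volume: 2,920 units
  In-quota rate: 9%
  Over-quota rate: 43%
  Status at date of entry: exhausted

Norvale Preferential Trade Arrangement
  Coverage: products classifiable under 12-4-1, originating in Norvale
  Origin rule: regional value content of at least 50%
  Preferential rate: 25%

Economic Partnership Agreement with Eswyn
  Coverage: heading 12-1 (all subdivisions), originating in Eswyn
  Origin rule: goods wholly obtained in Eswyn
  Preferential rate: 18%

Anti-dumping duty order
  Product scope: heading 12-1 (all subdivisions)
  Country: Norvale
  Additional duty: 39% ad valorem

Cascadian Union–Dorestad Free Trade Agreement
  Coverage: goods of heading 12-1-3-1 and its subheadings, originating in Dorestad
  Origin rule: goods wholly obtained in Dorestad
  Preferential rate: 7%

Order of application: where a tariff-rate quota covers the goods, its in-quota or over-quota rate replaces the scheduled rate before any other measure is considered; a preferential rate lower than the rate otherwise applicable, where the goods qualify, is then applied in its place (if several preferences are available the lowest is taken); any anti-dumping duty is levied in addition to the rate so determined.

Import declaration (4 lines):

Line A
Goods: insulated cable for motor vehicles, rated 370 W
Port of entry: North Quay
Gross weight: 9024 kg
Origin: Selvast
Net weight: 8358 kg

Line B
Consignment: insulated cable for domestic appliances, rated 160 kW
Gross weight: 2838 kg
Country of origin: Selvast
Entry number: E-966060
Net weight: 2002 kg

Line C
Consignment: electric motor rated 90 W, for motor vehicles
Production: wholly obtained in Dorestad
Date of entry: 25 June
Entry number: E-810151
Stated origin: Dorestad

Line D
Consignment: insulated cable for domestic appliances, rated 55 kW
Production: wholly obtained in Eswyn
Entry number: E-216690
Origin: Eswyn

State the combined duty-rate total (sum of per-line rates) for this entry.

63%

Line A: insulated cable → 12-1; rated 370 W → 12-1-2; for motor vehicles → 12-1-2-2. Scheduled 22%. No special measure applies. → 22%.
Line B: insulated cable → 12-1; rated 160 kW → 12-1-1; for domestic appliances → 12-1-1-2. Scheduled 21%. No special measure applies. → 21%.
Line C: electric motor → 12-2; rated 90 W → 12-2-2; for motor vehicles → 12-2-2-1. Scheduled 2%. Dorestad agreement on 12-1-3-1: 12-2-2-1 not covered. → 2%.
Line D: insulated cable → 12-1; rated 55 kW → 12-1-3; for domestic appliances → 12-1-3-3. Scheduled 30%. Eswyn agreement on 12-1: wholly obtained → 18% available; preferential 18%. → 18%.
Sum: 22% + 21% + 2% + 18% = 63%.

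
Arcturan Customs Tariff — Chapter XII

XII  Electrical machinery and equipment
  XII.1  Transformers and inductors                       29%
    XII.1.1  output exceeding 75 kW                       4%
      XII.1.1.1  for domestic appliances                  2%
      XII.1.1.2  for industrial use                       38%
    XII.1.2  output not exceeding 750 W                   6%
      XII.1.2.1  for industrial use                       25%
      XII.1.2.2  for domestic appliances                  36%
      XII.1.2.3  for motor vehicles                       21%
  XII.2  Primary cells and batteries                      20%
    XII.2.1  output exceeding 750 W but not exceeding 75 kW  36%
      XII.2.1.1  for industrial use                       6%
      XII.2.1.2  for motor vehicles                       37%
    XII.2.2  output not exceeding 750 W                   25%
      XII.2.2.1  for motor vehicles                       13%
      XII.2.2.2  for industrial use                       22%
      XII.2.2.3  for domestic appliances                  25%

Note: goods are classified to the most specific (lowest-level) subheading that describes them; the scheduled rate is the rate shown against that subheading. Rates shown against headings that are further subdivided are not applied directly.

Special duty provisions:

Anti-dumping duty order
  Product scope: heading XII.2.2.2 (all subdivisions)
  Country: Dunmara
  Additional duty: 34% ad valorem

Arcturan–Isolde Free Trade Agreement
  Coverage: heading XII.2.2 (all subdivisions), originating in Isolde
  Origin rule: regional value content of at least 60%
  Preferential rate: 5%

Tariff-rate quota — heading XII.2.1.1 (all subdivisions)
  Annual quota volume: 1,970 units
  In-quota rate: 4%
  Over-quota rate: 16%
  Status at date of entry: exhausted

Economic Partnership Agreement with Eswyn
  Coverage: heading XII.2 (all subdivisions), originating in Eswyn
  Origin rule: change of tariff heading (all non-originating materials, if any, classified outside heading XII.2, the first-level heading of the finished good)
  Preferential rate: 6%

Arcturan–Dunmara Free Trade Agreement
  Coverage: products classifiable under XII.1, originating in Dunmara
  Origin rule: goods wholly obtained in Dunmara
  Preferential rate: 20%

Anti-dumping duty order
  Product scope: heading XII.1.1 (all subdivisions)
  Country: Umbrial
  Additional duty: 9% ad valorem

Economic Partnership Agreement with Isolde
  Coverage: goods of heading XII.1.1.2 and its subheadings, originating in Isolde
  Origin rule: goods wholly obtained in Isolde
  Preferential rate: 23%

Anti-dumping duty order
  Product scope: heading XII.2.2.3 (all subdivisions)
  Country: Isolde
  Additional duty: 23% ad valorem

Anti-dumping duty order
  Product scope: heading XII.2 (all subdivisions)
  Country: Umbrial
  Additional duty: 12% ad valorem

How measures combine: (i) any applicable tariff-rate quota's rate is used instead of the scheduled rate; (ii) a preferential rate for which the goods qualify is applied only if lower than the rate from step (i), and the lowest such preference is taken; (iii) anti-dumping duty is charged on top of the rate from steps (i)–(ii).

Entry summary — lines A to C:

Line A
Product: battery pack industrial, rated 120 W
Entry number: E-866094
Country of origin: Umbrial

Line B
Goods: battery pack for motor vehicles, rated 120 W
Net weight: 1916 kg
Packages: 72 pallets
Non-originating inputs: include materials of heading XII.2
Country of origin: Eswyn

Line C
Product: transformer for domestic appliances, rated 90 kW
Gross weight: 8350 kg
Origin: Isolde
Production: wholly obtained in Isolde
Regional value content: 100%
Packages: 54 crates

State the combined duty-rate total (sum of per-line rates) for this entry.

Line A: battery pack → XII.2; rated 120 W → XII.2.2; industrial → XII.2.2.2. Scheduled 22%. anti-dumping (Umbrial, XII.2): +12%; total 22% + 12% = 34%. → 34%.
Line B: battery pack → XII.2; rated 120 W → XII.2.2; for motor vehicles → XII.2.2.1. Scheduled 13%. Eswyn agreement on XII.2: CTH not met. → 13%.
Line C: transformer → XII.1; rated 90 kW → XII.1.1; for domestic appliances → XII.1.1.1. Scheduled 2%. Isolde agreement on XII.2.2: XII.1.1.1 not covered; Isolde agreement on XII.1.1.2: XII.1.1.1 not covered. → 2%.
Sum: 34% + 13% + 2% = 49%.

49%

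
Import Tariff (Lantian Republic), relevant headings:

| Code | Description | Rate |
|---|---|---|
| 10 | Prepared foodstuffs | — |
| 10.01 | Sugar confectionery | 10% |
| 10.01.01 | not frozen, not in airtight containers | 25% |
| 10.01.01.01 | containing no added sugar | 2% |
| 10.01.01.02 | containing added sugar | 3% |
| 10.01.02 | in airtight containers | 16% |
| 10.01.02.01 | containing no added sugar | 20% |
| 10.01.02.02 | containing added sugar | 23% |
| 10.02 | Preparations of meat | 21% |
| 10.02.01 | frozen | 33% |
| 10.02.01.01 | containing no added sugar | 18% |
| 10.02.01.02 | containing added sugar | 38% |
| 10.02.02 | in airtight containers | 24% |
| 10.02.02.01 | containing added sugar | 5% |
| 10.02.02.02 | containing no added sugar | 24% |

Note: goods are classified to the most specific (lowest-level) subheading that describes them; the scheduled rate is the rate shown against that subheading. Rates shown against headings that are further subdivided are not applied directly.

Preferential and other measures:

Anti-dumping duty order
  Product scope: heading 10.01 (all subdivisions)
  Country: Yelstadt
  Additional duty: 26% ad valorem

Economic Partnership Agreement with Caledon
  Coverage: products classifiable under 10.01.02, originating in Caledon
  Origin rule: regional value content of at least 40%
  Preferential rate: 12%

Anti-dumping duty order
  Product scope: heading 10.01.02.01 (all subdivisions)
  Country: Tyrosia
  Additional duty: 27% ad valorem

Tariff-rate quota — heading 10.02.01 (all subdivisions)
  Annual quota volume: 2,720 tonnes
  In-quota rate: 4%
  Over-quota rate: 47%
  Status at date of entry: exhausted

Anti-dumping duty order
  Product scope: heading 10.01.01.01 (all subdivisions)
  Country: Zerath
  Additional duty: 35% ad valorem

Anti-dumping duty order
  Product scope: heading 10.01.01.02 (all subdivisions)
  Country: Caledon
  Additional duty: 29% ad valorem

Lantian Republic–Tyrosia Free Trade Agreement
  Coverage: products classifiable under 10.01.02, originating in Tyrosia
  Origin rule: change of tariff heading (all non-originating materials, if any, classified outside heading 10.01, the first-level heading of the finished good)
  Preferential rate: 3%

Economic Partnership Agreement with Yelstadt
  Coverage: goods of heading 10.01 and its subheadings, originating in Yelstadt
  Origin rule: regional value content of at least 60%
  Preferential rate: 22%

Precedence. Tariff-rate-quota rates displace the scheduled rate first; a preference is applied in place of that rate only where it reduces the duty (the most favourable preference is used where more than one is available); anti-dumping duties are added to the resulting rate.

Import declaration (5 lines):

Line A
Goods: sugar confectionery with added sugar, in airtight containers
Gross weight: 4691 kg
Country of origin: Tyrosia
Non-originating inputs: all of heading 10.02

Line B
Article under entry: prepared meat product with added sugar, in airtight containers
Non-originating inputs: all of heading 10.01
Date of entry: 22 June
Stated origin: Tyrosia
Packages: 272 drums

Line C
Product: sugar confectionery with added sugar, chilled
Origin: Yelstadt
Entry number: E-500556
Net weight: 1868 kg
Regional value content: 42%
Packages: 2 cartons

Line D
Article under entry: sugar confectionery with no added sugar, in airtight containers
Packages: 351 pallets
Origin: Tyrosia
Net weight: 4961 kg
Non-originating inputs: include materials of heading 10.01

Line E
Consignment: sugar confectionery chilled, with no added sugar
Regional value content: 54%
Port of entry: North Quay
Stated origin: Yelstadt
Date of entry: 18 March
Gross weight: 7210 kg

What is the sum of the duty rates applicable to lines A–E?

112%

Line A: sugar confectionery → 10.01; in airtight containers → 10.01.02; with added sugar → 10.01.02.02. Scheduled 23%. Tyrosia agreement on 10.01.02: CTH met → 3% available; preferential 3%. → 3%.
Line B: prepared meat product → 10.02; in airtight containers → 10.02.02; with added sugar → 10.02.02.01. Scheduled 5%. Tyrosia agreement on 10.01.02: 10.02.02.01 not covered. → 5%.
Line C: sugar confectionery → 10.01; chilled → 10.01.01; with added sugar → 10.01.01.02. Scheduled 3%. Yelstadt agreement on 10.01: RVC < 60%; anti-dumping (Yelstadt, 10.01): +26%; total 3% + 26% = 29%. → 29%.
Line D: sugar confectionery → 10.01; in airtight containers → 10.01.02; with no added sugar → 10.01.02.01. Scheduled 20%. Tyrosia agreement on 10.01.02: CTH not met; anti-dumping (Tyrosia, 10.01.02.01): +27%; total 20% + 27% = 47%. → 47%.
Line E: sugar confectionery → 10.01; chilled → 10.01.01; with no added sugar → 10.01.01.01. Scheduled 2%. Yelstadt agreement on 10.01: RVC < 60%; anti-dumping (Yelstadt, 10.01): +26%; total 2% + 26% = 28%. → 28%.
Sum: 3% + 5% + 29% + 47% + 28% = 112%.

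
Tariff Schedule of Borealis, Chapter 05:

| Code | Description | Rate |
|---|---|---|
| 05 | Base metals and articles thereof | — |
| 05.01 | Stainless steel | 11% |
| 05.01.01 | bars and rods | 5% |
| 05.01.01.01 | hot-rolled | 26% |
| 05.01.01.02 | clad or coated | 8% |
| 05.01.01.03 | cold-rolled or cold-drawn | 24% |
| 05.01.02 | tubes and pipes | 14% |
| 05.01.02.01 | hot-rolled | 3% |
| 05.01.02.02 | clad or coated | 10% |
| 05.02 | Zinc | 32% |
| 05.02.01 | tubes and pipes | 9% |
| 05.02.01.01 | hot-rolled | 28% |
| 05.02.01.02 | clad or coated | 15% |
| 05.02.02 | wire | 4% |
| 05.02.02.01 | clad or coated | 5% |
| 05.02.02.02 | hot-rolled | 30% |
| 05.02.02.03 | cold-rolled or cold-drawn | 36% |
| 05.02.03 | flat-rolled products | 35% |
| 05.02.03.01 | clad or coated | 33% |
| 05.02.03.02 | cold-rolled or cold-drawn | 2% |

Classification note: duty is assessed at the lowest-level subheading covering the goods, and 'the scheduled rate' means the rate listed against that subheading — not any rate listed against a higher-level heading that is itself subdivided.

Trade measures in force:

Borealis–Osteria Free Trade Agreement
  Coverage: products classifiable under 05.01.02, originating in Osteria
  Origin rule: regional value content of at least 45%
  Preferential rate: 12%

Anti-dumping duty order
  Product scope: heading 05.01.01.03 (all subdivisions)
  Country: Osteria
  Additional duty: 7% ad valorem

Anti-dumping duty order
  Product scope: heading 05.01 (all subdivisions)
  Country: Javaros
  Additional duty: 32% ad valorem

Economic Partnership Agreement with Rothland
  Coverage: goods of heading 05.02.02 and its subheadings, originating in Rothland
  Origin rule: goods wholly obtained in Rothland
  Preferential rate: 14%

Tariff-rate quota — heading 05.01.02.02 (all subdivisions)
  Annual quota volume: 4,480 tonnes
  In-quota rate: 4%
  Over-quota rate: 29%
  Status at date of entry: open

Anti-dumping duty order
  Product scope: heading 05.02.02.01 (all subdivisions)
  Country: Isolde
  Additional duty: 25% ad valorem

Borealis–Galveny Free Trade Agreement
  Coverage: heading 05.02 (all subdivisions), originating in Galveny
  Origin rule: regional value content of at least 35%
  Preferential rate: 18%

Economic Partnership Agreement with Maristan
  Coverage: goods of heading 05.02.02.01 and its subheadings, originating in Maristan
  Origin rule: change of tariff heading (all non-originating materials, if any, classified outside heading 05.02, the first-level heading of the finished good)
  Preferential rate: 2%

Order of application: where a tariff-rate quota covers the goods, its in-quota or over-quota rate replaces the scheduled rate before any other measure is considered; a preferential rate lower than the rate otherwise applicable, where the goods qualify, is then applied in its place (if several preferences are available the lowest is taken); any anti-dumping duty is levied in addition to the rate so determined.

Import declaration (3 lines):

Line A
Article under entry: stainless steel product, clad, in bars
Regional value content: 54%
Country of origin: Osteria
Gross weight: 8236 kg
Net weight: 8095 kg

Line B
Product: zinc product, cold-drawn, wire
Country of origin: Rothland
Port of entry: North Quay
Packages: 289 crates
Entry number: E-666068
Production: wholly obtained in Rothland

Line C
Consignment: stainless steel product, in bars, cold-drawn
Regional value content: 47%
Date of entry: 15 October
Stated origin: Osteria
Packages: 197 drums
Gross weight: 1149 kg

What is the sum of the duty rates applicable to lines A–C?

Line A: stainless steel → 05.01; in bars → 05.01.01; clad → 05.01.01.02. Scheduled 8%. Osteria agreement on 05.01.02: 05.01.01.02 not covered. → 8%.
Line B: zinc → 05.02; wire → 05.02.02; cold-drawn → 05.02.02.03. Scheduled 36%. Rothland agreement on 05.02.02: wholly obtained → 14% available; preferential 14%. → 14%.
Line C: stainless steel → 05.01; in bars → 05.01.01; cold-drawn → 05.01.01.03. Scheduled 24%. Osteria agreement on 05.01.02: 05.01.01.03 not covered; anti-dumping (Osteria, 05.01.01.03): +7%; total 24% + 7% = 31%. → 31%.
Sum: 8% + 14% + 31% = 53%.

53%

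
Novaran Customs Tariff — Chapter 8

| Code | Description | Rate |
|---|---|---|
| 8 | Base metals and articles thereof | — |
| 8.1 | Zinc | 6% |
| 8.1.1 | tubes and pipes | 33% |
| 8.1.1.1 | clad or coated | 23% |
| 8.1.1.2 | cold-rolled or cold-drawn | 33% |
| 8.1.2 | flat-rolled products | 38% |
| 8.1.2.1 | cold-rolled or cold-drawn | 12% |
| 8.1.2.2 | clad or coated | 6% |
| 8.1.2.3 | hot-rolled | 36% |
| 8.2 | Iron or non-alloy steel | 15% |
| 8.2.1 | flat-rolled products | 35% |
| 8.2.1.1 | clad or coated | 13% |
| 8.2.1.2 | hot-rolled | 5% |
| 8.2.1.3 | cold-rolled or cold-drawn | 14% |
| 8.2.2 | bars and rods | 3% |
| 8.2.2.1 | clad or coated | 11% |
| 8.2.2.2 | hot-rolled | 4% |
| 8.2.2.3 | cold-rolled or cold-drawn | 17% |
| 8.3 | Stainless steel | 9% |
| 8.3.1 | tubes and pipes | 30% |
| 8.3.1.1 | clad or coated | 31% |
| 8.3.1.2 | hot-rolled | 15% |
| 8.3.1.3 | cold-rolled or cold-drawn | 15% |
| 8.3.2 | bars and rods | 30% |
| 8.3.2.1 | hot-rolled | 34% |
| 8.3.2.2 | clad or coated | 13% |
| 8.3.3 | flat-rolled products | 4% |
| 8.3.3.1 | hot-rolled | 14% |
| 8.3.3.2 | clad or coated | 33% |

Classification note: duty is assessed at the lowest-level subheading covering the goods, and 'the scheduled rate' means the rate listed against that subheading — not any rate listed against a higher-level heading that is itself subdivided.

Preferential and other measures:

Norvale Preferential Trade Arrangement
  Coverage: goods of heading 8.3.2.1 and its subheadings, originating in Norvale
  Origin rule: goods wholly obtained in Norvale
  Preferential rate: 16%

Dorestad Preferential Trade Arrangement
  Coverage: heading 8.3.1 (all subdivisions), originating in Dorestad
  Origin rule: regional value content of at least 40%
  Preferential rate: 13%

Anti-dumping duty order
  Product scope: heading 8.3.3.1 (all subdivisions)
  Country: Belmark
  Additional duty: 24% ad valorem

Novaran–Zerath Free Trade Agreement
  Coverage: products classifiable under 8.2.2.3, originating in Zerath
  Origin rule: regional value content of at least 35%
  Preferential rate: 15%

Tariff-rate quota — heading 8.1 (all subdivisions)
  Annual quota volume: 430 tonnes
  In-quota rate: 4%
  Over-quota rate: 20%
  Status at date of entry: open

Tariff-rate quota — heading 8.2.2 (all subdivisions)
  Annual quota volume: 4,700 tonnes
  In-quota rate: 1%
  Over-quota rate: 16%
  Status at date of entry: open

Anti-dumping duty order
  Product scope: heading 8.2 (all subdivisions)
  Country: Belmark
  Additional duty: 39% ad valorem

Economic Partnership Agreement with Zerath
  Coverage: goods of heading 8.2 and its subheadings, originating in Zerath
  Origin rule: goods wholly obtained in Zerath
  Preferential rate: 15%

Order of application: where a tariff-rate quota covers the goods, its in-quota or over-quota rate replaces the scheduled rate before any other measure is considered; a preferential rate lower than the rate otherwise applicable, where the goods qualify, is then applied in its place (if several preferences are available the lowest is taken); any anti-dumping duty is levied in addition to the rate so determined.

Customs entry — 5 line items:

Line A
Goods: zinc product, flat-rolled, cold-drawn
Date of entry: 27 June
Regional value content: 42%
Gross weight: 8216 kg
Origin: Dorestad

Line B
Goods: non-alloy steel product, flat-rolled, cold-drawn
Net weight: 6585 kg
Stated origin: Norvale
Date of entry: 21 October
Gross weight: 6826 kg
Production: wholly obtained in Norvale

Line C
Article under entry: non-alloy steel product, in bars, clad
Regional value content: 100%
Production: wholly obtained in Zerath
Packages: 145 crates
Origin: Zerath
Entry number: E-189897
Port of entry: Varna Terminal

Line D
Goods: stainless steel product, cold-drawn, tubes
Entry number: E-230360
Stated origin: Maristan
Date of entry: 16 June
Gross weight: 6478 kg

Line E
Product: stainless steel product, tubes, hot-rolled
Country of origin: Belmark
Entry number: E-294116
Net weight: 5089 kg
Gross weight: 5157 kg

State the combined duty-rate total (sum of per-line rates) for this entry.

Line A: zinc → 8.1; flat-rolled → 8.1.2; cold-drawn → 8.1.2.1. Scheduled 12%. quota on 8.1 open → in-quota 4%; Dorestad agreement on 8.3.1: 8.1.2.1 not covered. → 4%.
Line B: non-alloy steel → 8.2; flat-rolled → 8.2.1; cold-drawn → 8.2.1.3. Scheduled 14%. Norvale agreement on 8.3.2.1: 8.2.1.3 not covered. → 14%.
Line C: non-alloy steel → 8.2; in bars → 8.2.2; clad → 8.2.2.1. Scheduled 11%. quota on 8.2.2 open → in-quota 1%; Zerath agreement on 8.2.2.3: 8.2.2.1 not covered; Zerath agreement on 8.2: wholly obtained → 15% available; preference 15% not lower than 1% → no reduction. → 1%.
Line D: stainless steel → 8.3; tubes → 8.3.1; cold-drawn → 8.3.1.3. Scheduled 15%. No special measure applies. → 15%.
Line E: stainless steel → 8.3; tubes → 8.3.1; hot-rolled → 8.3.1.2. Scheduled 15%. No special measure applies. → 15%.
Sum: 4% + 14% + 1% + 15% + 15% = 49%.

49%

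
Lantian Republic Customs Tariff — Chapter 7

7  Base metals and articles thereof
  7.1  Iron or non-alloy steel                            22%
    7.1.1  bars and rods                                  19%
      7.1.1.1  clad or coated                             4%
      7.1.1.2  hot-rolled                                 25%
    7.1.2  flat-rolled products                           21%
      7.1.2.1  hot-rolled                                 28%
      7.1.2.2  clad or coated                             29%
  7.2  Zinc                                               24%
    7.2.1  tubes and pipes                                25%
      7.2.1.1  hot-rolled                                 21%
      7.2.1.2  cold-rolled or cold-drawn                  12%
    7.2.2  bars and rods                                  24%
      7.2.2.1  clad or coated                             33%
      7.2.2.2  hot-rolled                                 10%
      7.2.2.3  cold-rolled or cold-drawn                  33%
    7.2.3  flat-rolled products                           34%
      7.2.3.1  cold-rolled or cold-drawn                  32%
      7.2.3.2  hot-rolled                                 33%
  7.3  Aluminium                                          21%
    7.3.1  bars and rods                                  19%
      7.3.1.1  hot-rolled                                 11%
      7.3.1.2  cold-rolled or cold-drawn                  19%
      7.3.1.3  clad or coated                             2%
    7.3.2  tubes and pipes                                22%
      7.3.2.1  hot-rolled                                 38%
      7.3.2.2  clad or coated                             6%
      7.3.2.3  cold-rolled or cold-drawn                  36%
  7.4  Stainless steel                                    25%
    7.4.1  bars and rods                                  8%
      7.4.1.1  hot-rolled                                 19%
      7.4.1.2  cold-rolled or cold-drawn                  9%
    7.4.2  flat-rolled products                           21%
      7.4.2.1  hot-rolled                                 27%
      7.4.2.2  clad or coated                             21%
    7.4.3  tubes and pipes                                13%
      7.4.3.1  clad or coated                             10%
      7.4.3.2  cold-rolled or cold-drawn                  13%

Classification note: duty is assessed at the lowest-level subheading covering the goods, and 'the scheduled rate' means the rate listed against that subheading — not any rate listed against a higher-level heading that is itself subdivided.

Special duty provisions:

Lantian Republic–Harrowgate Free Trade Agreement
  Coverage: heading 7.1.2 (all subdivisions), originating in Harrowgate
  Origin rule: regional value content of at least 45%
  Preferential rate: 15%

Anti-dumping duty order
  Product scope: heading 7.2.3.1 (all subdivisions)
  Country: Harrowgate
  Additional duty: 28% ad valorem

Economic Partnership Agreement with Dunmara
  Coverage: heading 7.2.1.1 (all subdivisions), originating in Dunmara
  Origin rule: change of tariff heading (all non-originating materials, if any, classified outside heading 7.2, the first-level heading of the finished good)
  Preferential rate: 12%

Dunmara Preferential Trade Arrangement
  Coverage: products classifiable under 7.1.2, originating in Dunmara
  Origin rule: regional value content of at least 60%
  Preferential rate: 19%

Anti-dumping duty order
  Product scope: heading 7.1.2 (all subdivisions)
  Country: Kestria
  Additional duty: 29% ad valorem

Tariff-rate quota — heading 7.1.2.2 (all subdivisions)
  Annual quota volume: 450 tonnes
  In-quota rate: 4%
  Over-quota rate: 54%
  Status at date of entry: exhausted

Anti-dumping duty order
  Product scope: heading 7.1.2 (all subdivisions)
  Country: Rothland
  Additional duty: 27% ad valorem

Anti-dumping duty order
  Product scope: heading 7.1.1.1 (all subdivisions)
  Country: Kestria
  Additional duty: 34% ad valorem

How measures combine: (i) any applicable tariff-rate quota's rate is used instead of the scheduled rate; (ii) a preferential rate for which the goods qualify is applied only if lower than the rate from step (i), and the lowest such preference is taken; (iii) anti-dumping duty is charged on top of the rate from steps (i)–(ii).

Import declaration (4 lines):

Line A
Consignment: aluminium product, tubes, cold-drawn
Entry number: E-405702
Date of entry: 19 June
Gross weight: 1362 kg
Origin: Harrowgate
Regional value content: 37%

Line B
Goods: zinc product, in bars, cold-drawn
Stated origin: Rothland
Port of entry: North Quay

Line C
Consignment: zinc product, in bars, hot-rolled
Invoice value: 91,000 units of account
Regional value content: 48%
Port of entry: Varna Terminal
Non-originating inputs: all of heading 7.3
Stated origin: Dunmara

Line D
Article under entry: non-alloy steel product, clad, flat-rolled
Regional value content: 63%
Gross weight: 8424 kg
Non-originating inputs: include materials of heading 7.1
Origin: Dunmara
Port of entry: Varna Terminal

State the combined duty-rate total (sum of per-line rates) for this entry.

98%

Line A: aluminium → 7.3; tubes → 7.3.2; cold-drawn → 7.3.2.3. Scheduled 36%. Harrowgate agreement on 7.1.2: 7.3.2.3 not covered. → 36%.
Line B: zinc → 7.2; in bars → 7.2.2; cold-drawn → 7.2.2.3. Scheduled 33%. No special measure applies. → 33%.
Line C: zinc → 7.2; in bars → 7.2.2; hot-rolled → 7.2.2.2. Scheduled 10%. Dunmara agreement on 7.2.1.1: 7.2.2.2 not covered; Dunmara agreement on 7.1.2: 7.2.2.2 not covered. → 10%.
Line D: non-alloy steel → 7.1; flat-rolled → 7.1.2; clad → 7.1.2.2. Scheduled 29%. quota on 7.1.2.2 exhausted → over-quota 54%; Dunmara agreement on 7.2.1.1: 7.1.2.2 not covered; Dunmara agreement on 7.1.2: RVC ≥ 60% → 19% available; preferential 19%. → 19%.
Sum: 36% + 33% + 10% + 19% = 98%.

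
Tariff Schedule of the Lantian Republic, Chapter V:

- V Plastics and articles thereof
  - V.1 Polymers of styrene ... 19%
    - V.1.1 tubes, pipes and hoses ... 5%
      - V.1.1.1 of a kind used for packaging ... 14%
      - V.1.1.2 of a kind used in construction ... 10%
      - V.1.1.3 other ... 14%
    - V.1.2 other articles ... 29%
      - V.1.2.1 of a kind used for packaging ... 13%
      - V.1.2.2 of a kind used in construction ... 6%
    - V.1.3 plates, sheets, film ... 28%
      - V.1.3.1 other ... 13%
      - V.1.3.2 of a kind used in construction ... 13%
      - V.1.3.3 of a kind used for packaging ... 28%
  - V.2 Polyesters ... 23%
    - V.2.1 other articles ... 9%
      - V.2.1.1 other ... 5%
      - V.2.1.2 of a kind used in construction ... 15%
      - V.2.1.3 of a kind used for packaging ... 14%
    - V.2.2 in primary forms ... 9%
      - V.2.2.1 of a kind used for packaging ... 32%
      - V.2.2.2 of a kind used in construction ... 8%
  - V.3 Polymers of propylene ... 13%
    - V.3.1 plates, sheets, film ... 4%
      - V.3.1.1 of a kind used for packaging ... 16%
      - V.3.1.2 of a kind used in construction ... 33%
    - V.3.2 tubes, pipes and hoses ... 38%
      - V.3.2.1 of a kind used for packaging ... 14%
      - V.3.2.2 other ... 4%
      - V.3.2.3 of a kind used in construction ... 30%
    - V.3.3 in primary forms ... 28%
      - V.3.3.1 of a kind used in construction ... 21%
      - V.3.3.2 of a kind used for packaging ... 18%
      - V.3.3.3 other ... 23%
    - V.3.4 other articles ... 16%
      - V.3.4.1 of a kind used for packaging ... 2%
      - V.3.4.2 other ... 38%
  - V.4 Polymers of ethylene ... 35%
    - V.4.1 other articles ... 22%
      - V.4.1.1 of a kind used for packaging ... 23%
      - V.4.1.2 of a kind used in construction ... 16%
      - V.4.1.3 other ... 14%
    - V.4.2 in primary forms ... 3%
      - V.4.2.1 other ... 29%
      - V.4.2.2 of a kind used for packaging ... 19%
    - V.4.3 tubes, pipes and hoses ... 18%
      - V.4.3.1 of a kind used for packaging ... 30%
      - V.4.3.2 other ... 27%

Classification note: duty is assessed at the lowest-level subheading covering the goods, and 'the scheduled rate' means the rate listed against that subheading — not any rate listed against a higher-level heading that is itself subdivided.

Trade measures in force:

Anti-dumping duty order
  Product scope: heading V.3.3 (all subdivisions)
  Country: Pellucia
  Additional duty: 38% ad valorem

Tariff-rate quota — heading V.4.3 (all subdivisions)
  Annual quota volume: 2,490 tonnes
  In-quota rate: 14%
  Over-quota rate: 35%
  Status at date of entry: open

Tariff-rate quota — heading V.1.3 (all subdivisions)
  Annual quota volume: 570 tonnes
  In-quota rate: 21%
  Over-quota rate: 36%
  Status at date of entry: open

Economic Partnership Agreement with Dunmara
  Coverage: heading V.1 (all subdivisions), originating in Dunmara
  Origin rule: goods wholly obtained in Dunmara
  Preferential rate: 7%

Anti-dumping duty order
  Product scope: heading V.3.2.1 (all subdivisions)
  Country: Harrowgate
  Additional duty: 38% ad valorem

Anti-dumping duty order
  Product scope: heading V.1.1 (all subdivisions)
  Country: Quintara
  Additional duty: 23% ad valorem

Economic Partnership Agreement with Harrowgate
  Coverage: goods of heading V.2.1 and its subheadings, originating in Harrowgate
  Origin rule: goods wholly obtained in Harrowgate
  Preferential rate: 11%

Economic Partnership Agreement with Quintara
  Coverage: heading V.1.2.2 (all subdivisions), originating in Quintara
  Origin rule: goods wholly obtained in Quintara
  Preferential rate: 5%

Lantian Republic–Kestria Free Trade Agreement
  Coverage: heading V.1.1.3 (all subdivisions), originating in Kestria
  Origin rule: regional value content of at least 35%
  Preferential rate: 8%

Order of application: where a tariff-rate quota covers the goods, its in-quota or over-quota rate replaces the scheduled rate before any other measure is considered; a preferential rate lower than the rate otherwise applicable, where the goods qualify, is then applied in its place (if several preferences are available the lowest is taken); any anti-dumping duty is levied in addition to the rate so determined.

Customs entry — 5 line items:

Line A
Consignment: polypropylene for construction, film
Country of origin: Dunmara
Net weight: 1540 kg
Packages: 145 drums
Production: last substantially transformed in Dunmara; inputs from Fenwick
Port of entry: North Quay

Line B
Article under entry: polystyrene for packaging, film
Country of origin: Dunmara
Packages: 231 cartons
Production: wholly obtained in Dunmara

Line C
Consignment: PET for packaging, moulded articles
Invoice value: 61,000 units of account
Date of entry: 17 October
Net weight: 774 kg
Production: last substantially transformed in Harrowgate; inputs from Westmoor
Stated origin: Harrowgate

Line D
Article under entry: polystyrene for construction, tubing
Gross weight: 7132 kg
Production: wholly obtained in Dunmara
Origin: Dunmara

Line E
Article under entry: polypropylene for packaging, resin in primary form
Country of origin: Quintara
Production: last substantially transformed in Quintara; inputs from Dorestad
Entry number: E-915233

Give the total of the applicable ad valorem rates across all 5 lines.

79%

Line A: polypropylene → V.3; film → V.3.1; for construction → V.3.1.2. Scheduled 33%. Dunmara agreement on V.1: V.3.1.2 not covered. → 33%.
Line B: polystyrene → V.1; film → V.1.3; for packaging → V.1.3.3. Scheduled 28%. quota on V.1.3 open → in-quota 21%; Dunmara agreement on V.1: wholly obtained → 7% available; preferential 7%. → 7%.
Line C: PET → V.2; moulded articles → V.2.1; for packaging → V.2.1.3. Scheduled 14%. Harrowgate agreement on V.2.1: not wholly obtained. → 14%.
Line D: polystyrene → V.1; tubing → V.1.1; for construction → V.1.1.2. Scheduled 10%. Dunmara agreement on V.1: wholly obtained → 7% available; preferential 7%. → 7%.
Line E: polypropylene → V.3; resin in primary form → V.3.3; for packaging → V.3.3.2. Scheduled 18%. Quintara agreement on V.1.2.2: V.3.3.2 not covered. → 18%.
Sum: 33% + 7% + 14% + 7% + 18% = 79%.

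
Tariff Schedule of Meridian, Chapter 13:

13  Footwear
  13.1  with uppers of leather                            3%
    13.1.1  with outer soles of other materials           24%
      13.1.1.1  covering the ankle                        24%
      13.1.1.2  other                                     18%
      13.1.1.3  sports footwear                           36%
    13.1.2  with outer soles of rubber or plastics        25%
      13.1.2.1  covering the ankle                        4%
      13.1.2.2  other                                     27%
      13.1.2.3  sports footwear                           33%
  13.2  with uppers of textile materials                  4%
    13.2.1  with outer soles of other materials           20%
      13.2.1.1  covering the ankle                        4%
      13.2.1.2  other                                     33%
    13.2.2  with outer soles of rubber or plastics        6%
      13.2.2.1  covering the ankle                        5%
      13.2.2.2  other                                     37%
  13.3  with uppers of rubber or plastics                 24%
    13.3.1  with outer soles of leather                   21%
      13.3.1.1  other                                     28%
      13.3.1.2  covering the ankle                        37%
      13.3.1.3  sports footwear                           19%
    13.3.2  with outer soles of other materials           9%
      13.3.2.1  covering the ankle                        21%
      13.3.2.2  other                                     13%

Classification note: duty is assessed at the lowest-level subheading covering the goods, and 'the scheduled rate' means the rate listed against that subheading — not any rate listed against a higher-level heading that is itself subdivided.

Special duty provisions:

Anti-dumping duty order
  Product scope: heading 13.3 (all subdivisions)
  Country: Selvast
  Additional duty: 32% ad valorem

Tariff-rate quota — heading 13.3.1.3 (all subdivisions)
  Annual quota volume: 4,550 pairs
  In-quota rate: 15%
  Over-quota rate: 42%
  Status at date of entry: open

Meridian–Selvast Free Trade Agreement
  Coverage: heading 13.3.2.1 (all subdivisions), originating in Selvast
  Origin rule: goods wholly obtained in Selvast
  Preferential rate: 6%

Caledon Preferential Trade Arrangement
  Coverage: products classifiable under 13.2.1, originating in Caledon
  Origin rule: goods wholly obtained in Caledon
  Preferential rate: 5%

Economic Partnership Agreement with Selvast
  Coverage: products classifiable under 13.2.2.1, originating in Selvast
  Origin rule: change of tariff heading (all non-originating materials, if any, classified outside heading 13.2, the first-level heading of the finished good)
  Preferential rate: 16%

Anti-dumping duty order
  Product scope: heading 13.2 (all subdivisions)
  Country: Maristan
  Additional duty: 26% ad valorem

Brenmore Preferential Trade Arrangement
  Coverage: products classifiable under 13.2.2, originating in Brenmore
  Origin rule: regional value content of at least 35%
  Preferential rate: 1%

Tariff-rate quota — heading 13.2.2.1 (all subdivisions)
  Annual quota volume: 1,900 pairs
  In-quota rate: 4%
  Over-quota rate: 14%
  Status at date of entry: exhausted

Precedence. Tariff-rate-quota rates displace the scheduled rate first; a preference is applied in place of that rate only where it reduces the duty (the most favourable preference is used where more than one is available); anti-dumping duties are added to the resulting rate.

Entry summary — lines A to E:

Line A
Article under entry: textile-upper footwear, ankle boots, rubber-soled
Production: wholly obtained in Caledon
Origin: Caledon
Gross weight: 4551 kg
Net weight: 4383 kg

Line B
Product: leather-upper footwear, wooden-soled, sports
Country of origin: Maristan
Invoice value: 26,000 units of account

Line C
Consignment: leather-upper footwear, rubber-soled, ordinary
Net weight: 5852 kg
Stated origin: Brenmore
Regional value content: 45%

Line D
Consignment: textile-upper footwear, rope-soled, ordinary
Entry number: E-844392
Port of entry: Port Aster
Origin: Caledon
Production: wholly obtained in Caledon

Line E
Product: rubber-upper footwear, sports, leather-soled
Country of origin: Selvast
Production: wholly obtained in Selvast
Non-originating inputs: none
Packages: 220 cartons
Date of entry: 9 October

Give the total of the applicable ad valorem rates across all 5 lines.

Line A: textile-upper → 13.2; rubber-soled → 13.2.2; ankle boots → 13.2.2.1. Scheduled 5%. quota on 13.2.2.1 exhausted → over-quota 14%; Caledon agreement on 13.2.1: 13.2.2.1 not covered. → 14%.
Line B: leather-upper → 13.1; wooden-soled → 13.1.1; sports → 13.1.1.3. Scheduled 36%. No special measure applies. → 36%.
Line C: leather-upper → 13.1; rubber-soled → 13.1.2; ordinary → 13.1.2.2. Scheduled 27%. Brenmore agreement on 13.2.2: 13.1.2.2 not covered. → 27%.
Line D: textile-upper → 13.2; rope-soled → 13.2.1; ordinary → 13.2.1.2. Scheduled 33%. Caledon agreement on 13.2.1: wholly obtained → 5% available; preferential 5%. → 5%.
Line E: rubber-upper → 13.3; leather-soled → 13.3.1; sports → 13.3.1.3. Scheduled 19%. quota on 13.3.1.3 open → in-quota 15%; Selvast agreement on 13.3.2.1: 13.3.1.3 not covered; Selvast agreement on 13.2.2.1: 13.3.1.3 not covered; anti-dumping (Selvast, 13.3): +32%; total 15% + 32% = 47%. → 47%.
Sum: 14% + 36% + 27% + 5% + 47% = 129%.

129%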